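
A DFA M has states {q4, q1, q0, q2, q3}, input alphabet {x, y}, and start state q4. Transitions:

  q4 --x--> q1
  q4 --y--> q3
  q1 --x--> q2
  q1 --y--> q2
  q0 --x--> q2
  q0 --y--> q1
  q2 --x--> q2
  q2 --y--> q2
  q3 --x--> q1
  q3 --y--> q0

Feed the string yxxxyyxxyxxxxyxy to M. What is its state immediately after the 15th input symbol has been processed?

q2

start at q4
read 'y': q4 → q3
read 'x': q3 → q1
read 'x': q1 → q2
read 'x': q2 → q2
read 'y': q2 → q2
read 'y': q2 → q2
read 'x': q2 → q2
read 'x': q2 → q2
read 'y': q2 → q2
read 'x': q2 → q2
read 'x': q2 → q2
read 'x': q2 → q2
read 'x': q2 → q2
read 'y': q2 → q2
read 'x': q2 → q2
After 15 symbols: q2.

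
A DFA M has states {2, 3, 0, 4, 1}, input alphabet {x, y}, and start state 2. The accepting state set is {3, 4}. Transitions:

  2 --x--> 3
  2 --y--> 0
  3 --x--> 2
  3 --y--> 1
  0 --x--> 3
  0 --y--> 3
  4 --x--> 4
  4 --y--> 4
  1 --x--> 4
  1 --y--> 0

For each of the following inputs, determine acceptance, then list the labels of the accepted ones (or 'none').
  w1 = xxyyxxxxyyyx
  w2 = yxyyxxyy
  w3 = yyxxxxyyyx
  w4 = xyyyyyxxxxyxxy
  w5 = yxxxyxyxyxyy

w2, w5

w1:
  start at 2
  read 'x': 2 → 3
  read 'x': 3 → 2
  read 'y': 2 → 0
  read 'y': 0 → 3
  read 'x': 3 → 2
  read 'x': 2 → 3
  read 'x': 3 → 2
  read 'x': 2 → 3
  read 'y': 3 → 1
  read 'y': 1 → 0
  read 'y': 0 → 3
  read 'x': 3 → 2
  end 2, rejected
w2:
  start at 2
  read 'y': 2 → 0
  read 'x': 0 → 3
  read 'y': 3 → 1
  read 'y': 1 → 0
  read 'x': 0 → 3
  read 'x': 3 → 2
  read 'y': 2 → 0
  read 'y': 0 → 3
  end 3, accepted
w3:
  start at 2
  read 'y': 2 → 0
  read 'y': 0 → 3
  read 'x': 3 → 2
  read 'x': 2 → 3
  read 'x': 3 → 2
  read 'x': 2 → 3
  read 'y': 3 → 1
  read 'y': 1 → 0
  read 'y': 0 → 3
  read 'x': 3 → 2
  end 2, rejected
w4:
  start at 2
  read 'x': 2 → 3
  read 'y': 3 → 1
  read 'y': 1 → 0
  read 'y': 0 → 3
  read 'y': 3 → 1
  read 'y': 1 → 0
  read 'x': 0 → 3
  read 'x': 3 → 2
  read 'x': 2 → 3
  read 'x': 3 → 2
  read 'y': 2 → 0
  read 'x': 0 → 3
  read 'x': 3 → 2
  read 'y': 2 → 0
  end 0, rejected
w5:
  start at 2
  read 'y': 2 → 0
  read 'x': 0 → 3
  read 'x': 3 → 2
  read 'x': 2 → 3
  read 'y': 3 → 1
  read 'x': 1 → 4
  read 'y': 4 → 4
  read 'x': 4 → 4
  read 'y': 4 → 4
  read 'x': 4 → 4
  read 'y': 4 → 4
  read 'y': 4 → 4
  end 4, accepted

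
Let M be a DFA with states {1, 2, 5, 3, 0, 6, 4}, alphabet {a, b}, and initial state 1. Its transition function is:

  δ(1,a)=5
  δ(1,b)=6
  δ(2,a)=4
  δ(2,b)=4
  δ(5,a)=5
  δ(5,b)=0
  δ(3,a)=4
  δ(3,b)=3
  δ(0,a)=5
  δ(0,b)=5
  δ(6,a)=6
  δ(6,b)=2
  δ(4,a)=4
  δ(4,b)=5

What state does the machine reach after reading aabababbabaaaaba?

Trace: 1 -a-> 5 -a-> 5 -b-> 0 -a-> 5 -b-> 0 -a-> 5 -b-> 0 -b-> 5 -a-> 5 -b-> 0 -a-> 5 -a-> 5 -a-> 5 -a-> 5 -b-> 0 -a-> 5

5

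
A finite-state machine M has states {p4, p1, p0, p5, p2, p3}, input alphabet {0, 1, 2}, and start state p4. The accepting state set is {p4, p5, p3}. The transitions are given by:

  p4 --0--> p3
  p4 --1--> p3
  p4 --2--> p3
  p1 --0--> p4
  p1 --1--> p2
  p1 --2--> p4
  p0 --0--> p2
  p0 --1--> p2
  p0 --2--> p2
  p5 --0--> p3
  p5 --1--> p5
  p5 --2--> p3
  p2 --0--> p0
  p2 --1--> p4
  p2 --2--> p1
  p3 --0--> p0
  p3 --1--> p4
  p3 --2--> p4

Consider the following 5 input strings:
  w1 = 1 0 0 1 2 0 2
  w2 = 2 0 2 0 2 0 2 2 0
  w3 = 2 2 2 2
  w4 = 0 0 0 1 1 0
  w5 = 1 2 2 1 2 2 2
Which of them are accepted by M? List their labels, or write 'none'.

w2, w3, w5

w1:
  start at p4
  read '1': p4 → p3
  read '0': p3 → p0
  read '0': p0 → p2
  read '1': p2 → p4
  read '2': p4 → p3
  read '0': p3 → p0
  read '2': p0 → p2
  end p2, rejected
w2:
  start at p4
  read '2': p4 → p3
  read '0': p3 → p0
  read '2': p0 → p2
  read '0': p2 → p0
  read '2': p0 → p2
  read '0': p2 → p0
  read '2': p0 → p2
  read '2': p2 → p1
  read '0': p1 → p4
  end p4, accepted
w3:
  start at p4
  read '2': p4 → p3
  read '2': p3 → p4
  read '2': p4 → p3
  read '2': p3 → p4
  end p4, accepted
w4:
  start at p4
  read '0': p4 → p3
  read '0': p3 → p0
  read '0': p0 → p2
  read '1': p2 → p4
  read '1': p4 → p3
  read '0': p3 → p0
  end p0, rejected
w5:
  start at p4
  read '1': p4 → p3
  read '2': p3 → p4
  read '2': p4 → p3
  read '1': p3 → p4
  read '2': p4 → p3
  read '2': p3 → p4
  read '2': p4 → p3
  end p3, accepted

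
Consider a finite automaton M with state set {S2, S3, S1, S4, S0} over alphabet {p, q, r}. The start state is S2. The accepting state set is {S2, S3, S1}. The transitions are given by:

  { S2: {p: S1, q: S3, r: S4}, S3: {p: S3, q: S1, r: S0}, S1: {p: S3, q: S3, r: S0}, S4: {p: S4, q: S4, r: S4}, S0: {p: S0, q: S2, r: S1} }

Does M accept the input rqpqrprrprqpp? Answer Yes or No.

S2 → S4 → S4 → S4 → S4 → S4 → S4 → S4 → S4 → S4 → S4 → S4 → S4 → S4
End state S4 is not accepting.

No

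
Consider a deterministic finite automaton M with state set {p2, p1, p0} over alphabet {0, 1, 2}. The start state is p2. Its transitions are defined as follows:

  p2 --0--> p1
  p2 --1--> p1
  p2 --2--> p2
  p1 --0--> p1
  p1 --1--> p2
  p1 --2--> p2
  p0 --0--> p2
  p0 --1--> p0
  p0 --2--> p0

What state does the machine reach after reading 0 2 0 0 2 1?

p2 → p1 → p2 → p1 → p1 → p2 → p1

p1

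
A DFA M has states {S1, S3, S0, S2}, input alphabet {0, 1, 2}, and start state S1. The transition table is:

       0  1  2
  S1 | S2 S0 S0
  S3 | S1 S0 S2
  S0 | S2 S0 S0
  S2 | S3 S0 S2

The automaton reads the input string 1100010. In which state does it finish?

S2

Trace: S1 -1-> S0 -1-> S0 -0-> S2 -0-> S3 -0-> S1 -1-> S0 -0-> S2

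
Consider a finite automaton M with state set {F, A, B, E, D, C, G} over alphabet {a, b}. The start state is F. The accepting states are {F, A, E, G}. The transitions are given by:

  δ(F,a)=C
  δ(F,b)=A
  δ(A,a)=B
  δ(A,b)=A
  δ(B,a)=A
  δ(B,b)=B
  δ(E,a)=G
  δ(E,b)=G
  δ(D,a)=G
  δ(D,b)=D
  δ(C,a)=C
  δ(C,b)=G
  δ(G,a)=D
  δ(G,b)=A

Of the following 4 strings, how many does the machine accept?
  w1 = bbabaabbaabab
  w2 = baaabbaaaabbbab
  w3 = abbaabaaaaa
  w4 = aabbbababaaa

2

w1: F → A → A → B → B → A → B → B → B → A → B → B → A → A  → end A, accepted
w2: F → A → B → A → B → B → B → A → B → A → B → B → B → B → A → A  → end A, accepted
w3: F → C → G → A → B → A → A → B → A → B → A → B  → end B, rejected
w4: F → C → C → G → A → A → B → B → A → A → B → A → B  → end B, rejected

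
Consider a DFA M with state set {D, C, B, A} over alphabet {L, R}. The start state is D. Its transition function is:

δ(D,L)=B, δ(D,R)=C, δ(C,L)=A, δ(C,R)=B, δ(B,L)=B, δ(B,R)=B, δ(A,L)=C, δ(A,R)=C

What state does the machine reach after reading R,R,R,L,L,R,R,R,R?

B

Trace: D -R-> C -R-> B -R-> B -L-> B -L-> B -R-> B -R-> B -R-> B -R-> B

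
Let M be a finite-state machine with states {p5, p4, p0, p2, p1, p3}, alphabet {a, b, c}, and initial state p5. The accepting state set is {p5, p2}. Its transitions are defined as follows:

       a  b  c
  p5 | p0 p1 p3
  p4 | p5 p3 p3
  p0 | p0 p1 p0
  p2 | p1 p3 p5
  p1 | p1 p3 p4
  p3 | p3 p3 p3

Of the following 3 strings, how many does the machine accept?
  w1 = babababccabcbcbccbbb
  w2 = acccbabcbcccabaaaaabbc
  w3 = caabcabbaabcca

0

w1: p5 → p1 → p1 → p3 → p3 → p3 → p3 → p3 → p3 → p3 → p3 → p3 → p3 → p3 → p3 → p3 → p3 → p3 → p3 → p3 → p3  → end p3, rejected
w2: p5 → p0 → p0 → p0 → p0 → p1 → p1 → p3 → p3 → p3 → p3 → p3 → p3 → p3 → p3 → p3 → p3 → p3 → p3 → p3 → p3 → p3 → p3  → end p3, rejected
w3: p5 → p3 → p3 → p3 → p3 → p3 → p3 → p3 → p3 → p3 → p3 → p3 → p3 → p3 → p3  → end p3, rejected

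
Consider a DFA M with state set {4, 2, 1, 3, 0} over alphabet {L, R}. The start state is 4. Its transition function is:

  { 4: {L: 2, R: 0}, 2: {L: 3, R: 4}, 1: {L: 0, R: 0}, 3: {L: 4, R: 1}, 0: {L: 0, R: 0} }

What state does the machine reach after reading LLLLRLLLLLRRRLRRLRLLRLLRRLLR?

Trace: 4 -L-> 2 -L-> 3 -L-> 4 -L-> 2 -R-> 4 -L-> 2 -L-> 3 -L-> 4 -L-> 2 -L-> 3 -R-> 1 -R-> 0 -R-> 0 -L-> 0 -R-> 0 -R-> 0 -L-> 0 -R-> 0 -L-> 0 -L-> 0 -R-> 0 -L-> 0 -L-> 0 -R-> 0 -R-> 0 -L-> 0 -L-> 0 -R-> 0

0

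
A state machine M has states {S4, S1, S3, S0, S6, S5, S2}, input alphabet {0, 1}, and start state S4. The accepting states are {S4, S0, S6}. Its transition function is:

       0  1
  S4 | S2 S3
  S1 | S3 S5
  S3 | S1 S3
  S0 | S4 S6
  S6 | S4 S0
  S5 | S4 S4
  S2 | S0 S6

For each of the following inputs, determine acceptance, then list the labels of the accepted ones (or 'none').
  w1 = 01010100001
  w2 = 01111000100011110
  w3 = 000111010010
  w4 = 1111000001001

w1: S4 → S2 → S6 → S4 → S3 → S1 → S5 → S4 → S2 → S0 → S4 → S3  → end S3, rejected
w2: S4 → S2 → S6 → S0 → S6 → S0 → S4 → S2 → S0 → S6 → S4 → S2 → S0 → S6 → S0 → S6 → S0 → S4  → end S4, accepted
w3: S4 → S2 → S0 → S4 → S3 → S3 → S3 → S1 → S5 → S4 → S2 → S6 → S4  → end S4, accepted
w4: S4 → S3 → S3 → S3 → S3 → S1 → S3 → S1 → S3 → S1 → S5 → S4 → S2 → S6  → end S6, accepted

w2, w3, w4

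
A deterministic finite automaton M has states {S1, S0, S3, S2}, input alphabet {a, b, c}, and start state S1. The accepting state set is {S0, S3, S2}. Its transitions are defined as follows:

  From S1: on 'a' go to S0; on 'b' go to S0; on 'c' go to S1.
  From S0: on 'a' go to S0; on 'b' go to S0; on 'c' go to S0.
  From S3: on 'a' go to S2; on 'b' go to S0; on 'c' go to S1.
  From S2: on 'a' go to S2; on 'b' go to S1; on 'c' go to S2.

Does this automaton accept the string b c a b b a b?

Yes

S1 → S0 → S0 → S0 → S0 → S0 → S0 → S0
End state S0 is accepting.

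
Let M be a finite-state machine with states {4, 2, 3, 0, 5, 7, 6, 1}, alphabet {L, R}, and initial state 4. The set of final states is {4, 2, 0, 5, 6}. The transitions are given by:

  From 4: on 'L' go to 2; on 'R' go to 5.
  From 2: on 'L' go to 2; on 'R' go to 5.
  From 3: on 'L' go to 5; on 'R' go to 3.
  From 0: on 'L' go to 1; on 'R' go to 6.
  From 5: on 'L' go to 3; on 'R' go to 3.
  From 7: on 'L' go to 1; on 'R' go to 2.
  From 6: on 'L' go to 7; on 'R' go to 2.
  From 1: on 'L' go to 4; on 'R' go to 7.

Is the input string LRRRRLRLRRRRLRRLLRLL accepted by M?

No

Trace: 4 -L-> 2 -R-> 5 -R-> 3 -R-> 3 -R-> 3 -L-> 5 -R-> 3 -L-> 5 -R-> 3 -R-> 3 -R-> 3 -R-> 3 -L-> 5 -R-> 3 -R-> 3 -L-> 5 -L-> 3 -R-> 3 -L-> 5 -L-> 3
End state 3 is not accepting.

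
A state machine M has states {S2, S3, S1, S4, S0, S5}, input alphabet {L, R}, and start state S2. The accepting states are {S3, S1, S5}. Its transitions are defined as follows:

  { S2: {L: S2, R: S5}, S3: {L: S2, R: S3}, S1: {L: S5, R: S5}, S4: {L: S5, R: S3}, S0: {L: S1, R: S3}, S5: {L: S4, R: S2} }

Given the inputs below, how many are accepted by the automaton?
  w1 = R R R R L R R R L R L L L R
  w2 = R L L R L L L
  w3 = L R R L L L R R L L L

w1: S2 → S5 → S2 → S5 → S2 → S2 → S5 → S2 → S5 → S4 → S3 → S2 → S2 → S2 → S5  → end S5, accepted
w2: S2 → S5 → S4 → S5 → S2 → S2 → S2 → S2  → end S2, rejected
w3: S2 → S2 → S5 → S2 → S2 → S2 → S2 → S5 → S2 → S2 → S2 → S2  → end S2, rejected

1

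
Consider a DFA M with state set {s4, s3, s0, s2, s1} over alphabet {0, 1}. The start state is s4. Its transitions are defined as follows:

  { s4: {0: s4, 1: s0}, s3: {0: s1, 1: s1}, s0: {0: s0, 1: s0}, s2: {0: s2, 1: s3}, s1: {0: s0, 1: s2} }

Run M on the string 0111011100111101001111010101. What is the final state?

s0

Trace: s4 -0-> s4 -1-> s0 -1-> s0 -1-> s0 -0-> s0 -1-> s0 -1-> s0 -1-> s0 -0-> s0 -0-> s0 -1-> s0 -1-> s0 -1-> s0 -1-> s0 -0-> s0 -1-> s0 -0-> s0 -0-> s0 -1-> s0 -1-> s0 -1-> s0 -1-> s0 -0-> s0 -1-> s0 -0-> s0 -1-> s0 -0-> s0 -1-> s0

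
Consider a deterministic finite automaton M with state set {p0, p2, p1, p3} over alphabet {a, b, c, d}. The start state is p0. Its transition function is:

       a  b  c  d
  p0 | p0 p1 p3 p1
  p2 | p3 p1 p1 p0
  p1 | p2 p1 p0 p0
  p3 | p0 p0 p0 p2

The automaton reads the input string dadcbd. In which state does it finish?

Trace: p0 -d-> p1 -a-> p2 -d-> p0 -c-> p3 -b-> p0 -d-> p1

p1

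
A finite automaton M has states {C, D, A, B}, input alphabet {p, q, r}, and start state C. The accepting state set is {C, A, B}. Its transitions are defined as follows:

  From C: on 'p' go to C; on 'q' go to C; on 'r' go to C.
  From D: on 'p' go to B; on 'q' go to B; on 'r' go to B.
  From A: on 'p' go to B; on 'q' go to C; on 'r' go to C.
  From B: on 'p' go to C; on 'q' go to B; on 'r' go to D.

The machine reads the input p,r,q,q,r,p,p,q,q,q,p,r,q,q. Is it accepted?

Yes

start at C
read 'p': C → C
read 'r': C → C
read 'q': C → C
read 'q': C → C
read 'r': C → C
read 'p': C → C
read 'p': C → C
read 'q': C → C
read 'q': C → C
read 'q': C → C
read 'p': C → C
read 'r': C → C
read 'q': C → C
read 'q': C → C
End state C is accepting.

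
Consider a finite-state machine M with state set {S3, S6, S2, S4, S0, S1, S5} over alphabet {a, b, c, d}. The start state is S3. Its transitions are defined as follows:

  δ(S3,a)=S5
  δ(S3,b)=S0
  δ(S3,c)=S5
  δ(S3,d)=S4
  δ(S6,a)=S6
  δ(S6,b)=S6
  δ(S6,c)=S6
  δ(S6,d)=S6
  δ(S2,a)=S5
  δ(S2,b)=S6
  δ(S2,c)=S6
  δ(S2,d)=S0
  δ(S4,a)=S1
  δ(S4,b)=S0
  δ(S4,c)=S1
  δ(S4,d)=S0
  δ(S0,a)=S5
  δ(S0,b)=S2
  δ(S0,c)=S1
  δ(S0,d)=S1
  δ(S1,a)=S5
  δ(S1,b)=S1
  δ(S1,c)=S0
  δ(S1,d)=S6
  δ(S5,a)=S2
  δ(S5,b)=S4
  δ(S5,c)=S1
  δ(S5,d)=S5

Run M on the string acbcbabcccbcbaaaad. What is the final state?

S0

start at S3
read 'a': S3 → S5
read 'c': S5 → S1
read 'b': S1 → S1
read 'c': S1 → S0
read 'b': S0 → S2
read 'a': S2 → S5
read 'b': S5 → S4
read 'c': S4 → S1
read 'c': S1 → S0
read 'c': S0 → S1
read 'b': S1 → S1
read 'c': S1 → S0
read 'b': S0 → S2
read 'a': S2 → S5
read 'a': S5 → S2
read 'a': S2 → S5
read 'a': S5 → S2
read 'd': S2 → S0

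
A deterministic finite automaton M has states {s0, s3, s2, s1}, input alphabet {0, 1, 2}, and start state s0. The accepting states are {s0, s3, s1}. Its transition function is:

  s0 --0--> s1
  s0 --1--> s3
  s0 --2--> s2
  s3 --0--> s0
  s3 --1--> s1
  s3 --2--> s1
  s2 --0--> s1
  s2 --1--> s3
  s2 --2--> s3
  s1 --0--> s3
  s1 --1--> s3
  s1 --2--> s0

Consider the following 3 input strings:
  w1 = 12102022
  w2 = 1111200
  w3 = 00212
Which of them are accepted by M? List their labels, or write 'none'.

w1: s0 → s3 → s1 → s3 → s0 → s2 → s1 → s0 → s2  → end s2, rejected
w2: s0 → s3 → s1 → s3 → s1 → s0 → s1 → s3  → end s3, accepted
w3: s0 → s1 → s3 → s1 → s3 → s1  → end s1, accepted

w2, w3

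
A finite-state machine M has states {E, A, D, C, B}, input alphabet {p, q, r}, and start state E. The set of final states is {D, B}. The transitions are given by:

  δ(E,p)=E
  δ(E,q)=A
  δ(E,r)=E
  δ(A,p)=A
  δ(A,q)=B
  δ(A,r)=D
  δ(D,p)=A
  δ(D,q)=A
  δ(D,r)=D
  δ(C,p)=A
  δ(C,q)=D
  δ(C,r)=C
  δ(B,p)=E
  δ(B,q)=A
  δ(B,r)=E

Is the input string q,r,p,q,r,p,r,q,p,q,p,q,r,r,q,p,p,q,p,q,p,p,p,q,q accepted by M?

No

start at E
read 'q': E → A
read 'r': A → D
read 'p': D → A
read 'q': A → B
read 'r': B → E
read 'p': E → E
read 'r': E → E
read 'q': E → A
read 'p': A → A
read 'q': A → B
read 'p': B → E
read 'q': E → A
read 'r': A → D
read 'r': D → D
read 'q': D → A
read 'p': A → A
read 'p': A → A
read 'q': A → B
read 'p': B → E
read 'q': E → A
read 'p': A → A
read 'p': A → A
read 'p': A → A
read 'q': A → B
read 'q': B → A
End state A is not accepting.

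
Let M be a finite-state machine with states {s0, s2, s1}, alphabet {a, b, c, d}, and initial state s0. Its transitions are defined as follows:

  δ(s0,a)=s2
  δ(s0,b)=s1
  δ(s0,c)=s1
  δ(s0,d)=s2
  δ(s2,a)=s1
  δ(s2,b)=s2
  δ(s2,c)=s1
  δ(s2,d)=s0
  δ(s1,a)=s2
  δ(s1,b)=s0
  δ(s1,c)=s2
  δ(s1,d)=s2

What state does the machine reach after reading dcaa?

s1

Trace: s0 -d-> s2 -c-> s1 -a-> s2 -a-> s1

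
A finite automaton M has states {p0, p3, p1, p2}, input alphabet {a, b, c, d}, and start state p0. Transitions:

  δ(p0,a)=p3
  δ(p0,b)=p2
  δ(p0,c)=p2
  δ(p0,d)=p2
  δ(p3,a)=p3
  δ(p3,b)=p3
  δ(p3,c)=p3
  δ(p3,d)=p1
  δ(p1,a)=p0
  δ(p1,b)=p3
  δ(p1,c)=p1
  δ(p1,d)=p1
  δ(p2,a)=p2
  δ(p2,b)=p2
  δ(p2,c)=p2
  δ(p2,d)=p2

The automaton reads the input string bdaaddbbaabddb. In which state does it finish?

start at p0
read 'b': p0 → p2
read 'd': p2 → p2
read 'a': p2 → p2
read 'a': p2 → p2
read 'd': p2 → p2
read 'd': p2 → p2
read 'b': p2 → p2
read 'b': p2 → p2
read 'a': p2 → p2
read 'a': p2 → p2
read 'b': p2 → p2
read 'd': p2 → p2
read 'd': p2 → p2
read 'b': p2 → p2

p2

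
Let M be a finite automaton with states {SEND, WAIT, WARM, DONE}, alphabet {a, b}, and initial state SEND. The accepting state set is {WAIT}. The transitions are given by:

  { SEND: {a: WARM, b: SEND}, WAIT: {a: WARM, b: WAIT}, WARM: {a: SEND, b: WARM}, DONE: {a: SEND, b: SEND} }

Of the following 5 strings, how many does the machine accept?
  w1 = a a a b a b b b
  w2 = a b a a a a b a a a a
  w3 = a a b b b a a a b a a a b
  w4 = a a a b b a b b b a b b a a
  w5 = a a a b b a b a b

0

w1:
  start at SEND
  read 'a': SEND → WARM
  read 'a': WARM → SEND
  read 'a': SEND → WARM
  read 'b': WARM → WARM
  read 'a': WARM → SEND
  read 'b': SEND → SEND
  read 'b': SEND → SEND
  read 'b': SEND → SEND
  end SEND, rejected
w2:
  start at SEND
  read 'a': SEND → WARM
  read 'b': WARM → WARM
  read 'a': WARM → SEND
  read 'a': SEND → WARM
  read 'a': WARM → SEND
  read 'a': SEND → WARM
  read 'b': WARM → WARM
  read 'a': WARM → SEND
  read 'a': SEND → WARM
  read 'a': WARM → SEND
  read 'a': SEND → WARM
  end WARM, rejected
w3:
  start at SEND
  read 'a': SEND → WARM
  read 'a': WARM → SEND
  read 'b': SEND → SEND
  read 'b': SEND → SEND
  read 'b': SEND → SEND
  read 'a': SEND → WARM
  read 'a': WARM → SEND
  read 'a': SEND → WARM
  read 'b': WARM → WARM
  read 'a': WARM → SEND
  read 'a': SEND → WARM
  read 'a': WARM → SEND
  read 'b': SEND → SEND
  end SEND, rejected
w4:
  start at SEND
  read 'a': SEND → WARM
  read 'a': WARM → SEND
  read 'a': SEND → WARM
  read 'b': WARM → WARM
  read 'b': WARM → WARM
  read 'a': WARM → SEND
  read 'b': SEND → SEND
  read 'b': SEND → SEND
  read 'b': SEND → SEND
  read 'a': SEND → WARM
  read 'b': WARM → WARM
  read 'b': WARM → WARM
  read 'a': WARM → SEND
  read 'a': SEND → WARM
  end WARM, rejected
w5:
  start at SEND
  read 'a': SEND → WARM
  read 'a': WARM → SEND
  read 'a': SEND → WARM
  read 'b': WARM → WARM
  read 'b': WARM → WARM
  read 'a': WARM → SEND
  read 'b': SEND → SEND
  read 'a': SEND → WARM
  read 'b': WARM → WARM
  end WARM, rejected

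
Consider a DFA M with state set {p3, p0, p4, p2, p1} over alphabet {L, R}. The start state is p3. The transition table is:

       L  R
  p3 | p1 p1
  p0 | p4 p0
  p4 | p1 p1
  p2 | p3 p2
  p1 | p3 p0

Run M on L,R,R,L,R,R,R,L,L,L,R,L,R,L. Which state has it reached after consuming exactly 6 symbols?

Trace: p3 -L-> p1 -R-> p0 -R-> p0 -L-> p4 -R-> p1 -R-> p0
After 6 symbols: p0.

p0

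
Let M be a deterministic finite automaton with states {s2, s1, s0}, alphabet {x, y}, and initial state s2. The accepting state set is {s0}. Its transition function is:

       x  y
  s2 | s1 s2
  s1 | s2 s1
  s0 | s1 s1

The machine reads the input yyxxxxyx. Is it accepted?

s2 → s2 → s2 → s1 → s2 → s1 → s2 → s2 → s1
End state s1 is not accepting.

No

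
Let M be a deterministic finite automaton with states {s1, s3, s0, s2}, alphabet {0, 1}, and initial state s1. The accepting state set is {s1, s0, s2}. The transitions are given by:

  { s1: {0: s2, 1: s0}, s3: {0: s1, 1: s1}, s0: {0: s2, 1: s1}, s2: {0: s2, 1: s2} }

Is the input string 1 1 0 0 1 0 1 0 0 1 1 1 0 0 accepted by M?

Trace: s1 -1-> s0 -1-> s1 -0-> s2 -0-> s2 -1-> s2 -0-> s2 -1-> s2 -0-> s2 -0-> s2 -1-> s2 -1-> s2 -1-> s2 -0-> s2 -0-> s2
End state s2 is accepting.

Yes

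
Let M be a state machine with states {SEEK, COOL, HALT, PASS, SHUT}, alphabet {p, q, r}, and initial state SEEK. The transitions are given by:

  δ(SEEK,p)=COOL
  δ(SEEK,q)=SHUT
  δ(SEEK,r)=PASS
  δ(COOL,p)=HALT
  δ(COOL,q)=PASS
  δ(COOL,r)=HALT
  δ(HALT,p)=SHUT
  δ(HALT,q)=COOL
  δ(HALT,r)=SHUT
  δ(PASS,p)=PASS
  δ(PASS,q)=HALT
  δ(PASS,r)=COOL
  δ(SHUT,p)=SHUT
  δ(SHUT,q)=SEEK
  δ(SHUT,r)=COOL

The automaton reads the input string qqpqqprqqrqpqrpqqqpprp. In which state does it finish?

HALT

SEEK → SHUT → SEEK → COOL → PASS → HALT → SHUT → COOL → PASS → HALT → SHUT → SEEK → COOL → PASS → COOL → HALT → COOL → PASS → HALT → SHUT → SHUT → COOL → HALT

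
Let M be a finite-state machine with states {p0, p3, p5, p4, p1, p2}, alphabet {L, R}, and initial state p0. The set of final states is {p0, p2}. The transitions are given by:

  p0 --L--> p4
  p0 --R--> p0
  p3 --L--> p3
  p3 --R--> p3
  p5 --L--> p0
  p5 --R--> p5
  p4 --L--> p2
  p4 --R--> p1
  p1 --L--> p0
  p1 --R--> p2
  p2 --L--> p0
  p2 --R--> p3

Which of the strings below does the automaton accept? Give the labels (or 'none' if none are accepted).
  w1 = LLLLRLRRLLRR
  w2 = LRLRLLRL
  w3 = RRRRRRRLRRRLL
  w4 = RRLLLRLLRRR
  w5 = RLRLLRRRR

none

w1: p0 → p4 → p2 → p0 → p4 → p1 → p0 → p0 → p0 → p4 → p2 → p3 → p3  → end p3, rejected
w2: p0 → p4 → p1 → p0 → p0 → p4 → p2 → p3 → p3  → end p3, rejected
w3: p0 → p0 → p0 → p0 → p0 → p0 → p0 → p0 → p4 → p1 → p2 → p3 → p3 → p3  → end p3, rejected
w4: p0 → p0 → p0 → p4 → p2 → p0 → p0 → p4 → p2 → p3 → p3 → p3  → end p3, rejected
w5: p0 → p0 → p4 → p1 → p0 → p4 → p1 → p2 → p3 → p3  → end p3, rejected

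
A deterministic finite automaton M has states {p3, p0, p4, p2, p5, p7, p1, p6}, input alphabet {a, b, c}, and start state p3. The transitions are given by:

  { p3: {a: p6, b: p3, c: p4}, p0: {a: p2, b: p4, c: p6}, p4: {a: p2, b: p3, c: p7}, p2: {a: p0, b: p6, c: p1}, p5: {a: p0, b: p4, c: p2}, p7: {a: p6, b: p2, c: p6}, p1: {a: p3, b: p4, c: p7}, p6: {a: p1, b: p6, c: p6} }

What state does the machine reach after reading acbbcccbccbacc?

p6

Trace: p3 -a-> p6 -c-> p6 -b-> p6 -b-> p6 -c-> p6 -c-> p6 -c-> p6 -b-> p6 -c-> p6 -c-> p6 -b-> p6 -a-> p1 -c-> p7 -c-> p6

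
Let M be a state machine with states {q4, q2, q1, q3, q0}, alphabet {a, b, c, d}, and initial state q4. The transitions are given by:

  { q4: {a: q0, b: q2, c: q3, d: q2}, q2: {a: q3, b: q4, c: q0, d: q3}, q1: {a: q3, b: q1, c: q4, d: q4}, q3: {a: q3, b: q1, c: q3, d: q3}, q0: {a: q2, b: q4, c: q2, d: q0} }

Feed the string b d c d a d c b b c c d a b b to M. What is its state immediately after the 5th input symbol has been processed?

q3

q4 → q2 → q3 → q3 → q3 → q3
After 5 symbols: q3.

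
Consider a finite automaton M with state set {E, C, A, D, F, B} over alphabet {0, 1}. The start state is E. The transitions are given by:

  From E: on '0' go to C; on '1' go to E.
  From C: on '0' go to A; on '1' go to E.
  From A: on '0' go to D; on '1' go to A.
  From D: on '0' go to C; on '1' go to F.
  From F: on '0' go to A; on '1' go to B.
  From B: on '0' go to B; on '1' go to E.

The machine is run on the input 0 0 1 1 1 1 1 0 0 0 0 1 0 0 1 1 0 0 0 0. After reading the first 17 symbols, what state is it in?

start at E
read '0': E → C
read '0': C → A
read '1': A → A
read '1': A → A
read '1': A → A
read '1': A → A
read '1': A → A
read '0': A → D
read '0': D → C
read '0': C → A
read '0': A → D
read '1': D → F
read '0': F → A
read '0': A → D
read '1': D → F
read '1': F → B
read '0': B → B
After 17 symbols: B.

B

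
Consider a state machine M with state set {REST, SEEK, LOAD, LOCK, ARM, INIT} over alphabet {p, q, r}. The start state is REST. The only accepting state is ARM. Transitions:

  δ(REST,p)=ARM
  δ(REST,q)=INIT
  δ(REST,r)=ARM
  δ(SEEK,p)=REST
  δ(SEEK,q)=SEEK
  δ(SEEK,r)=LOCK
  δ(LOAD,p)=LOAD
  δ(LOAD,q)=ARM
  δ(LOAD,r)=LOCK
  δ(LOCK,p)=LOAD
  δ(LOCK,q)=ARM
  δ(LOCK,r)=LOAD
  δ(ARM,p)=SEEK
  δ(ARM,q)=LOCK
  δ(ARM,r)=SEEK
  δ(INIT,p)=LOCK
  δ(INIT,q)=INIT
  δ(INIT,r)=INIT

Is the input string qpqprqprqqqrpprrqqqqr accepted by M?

No

start at REST
read 'q': REST → INIT
read 'p': INIT → LOCK
read 'q': LOCK → ARM
read 'p': ARM → SEEK
read 'r': SEEK → LOCK
read 'q': LOCK → ARM
read 'p': ARM → SEEK
read 'r': SEEK → LOCK
read 'q': LOCK → ARM
read 'q': ARM → LOCK
read 'q': LOCK → ARM
read 'r': ARM → SEEK
read 'p': SEEK → REST
read 'p': REST → ARM
read 'r': ARM → SEEK
read 'r': SEEK → LOCK
read 'q': LOCK → ARM
read 'q': ARM → LOCK
read 'q': LOCK → ARM
read 'q': ARM → LOCK
read 'r': LOCK → LOAD
End state LOAD is not accepting.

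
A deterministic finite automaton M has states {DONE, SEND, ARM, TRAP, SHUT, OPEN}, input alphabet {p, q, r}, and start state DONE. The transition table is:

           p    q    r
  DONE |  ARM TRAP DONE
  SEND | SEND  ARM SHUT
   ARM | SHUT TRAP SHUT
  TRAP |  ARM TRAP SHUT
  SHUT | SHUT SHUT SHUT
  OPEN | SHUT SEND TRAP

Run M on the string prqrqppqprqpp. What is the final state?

SHUT

DONE → ARM → SHUT → SHUT → SHUT → SHUT → SHUT → SHUT → SHUT → SHUT → SHUT → SHUT → SHUT → SHUT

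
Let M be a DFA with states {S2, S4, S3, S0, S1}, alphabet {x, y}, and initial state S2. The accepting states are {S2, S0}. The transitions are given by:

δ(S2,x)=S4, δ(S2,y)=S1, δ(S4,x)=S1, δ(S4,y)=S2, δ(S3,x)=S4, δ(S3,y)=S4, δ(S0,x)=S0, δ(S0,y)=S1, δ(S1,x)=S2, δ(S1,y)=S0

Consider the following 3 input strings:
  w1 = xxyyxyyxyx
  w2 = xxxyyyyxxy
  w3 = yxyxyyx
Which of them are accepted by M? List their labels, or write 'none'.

w1, w3

w1: S2 → S4 → S1 → S0 → S1 → S2 → S1 → S0 → S0 → S1 → S2  → end S2, accepted
w2: S2 → S4 → S1 → S2 → S1 → S0 → S1 → S0 → S0 → S0 → S1  → end S1, rejected
w3: S2 → S1 → S2 → S1 → S2 → S1 → S0 → S0  → end S0, accepted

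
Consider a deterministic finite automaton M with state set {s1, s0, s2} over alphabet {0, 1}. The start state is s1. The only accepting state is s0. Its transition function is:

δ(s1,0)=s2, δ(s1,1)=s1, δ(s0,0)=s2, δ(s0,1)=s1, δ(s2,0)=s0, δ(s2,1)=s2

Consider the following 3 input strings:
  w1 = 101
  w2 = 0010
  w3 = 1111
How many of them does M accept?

0

w1: s1 → s1 → s2 → s2  → end s2, rejected
w2: s1 → s2 → s0 → s1 → s2  → end s2, rejected
w3: s1 → s1 → s1 → s1 → s1  → end s1, rejected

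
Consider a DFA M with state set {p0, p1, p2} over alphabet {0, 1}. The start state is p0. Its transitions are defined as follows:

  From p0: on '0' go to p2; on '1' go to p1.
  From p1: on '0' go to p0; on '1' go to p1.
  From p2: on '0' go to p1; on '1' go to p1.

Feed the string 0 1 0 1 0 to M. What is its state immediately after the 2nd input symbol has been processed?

p1

start at p0
read '0': p0 → p2
read '1': p2 → p1
After 2 symbols: p1.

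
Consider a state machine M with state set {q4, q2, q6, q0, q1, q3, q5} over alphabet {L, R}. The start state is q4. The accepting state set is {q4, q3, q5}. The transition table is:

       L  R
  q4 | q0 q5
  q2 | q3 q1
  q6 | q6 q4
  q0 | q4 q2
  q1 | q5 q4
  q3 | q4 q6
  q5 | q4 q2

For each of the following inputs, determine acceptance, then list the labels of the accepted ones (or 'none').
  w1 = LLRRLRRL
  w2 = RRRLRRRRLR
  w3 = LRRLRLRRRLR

w1:
  start at q4
  read 'L': q4 → q0
  read 'L': q0 → q4
  read 'R': q4 → q5
  read 'R': q5 → q2
  read 'L': q2 → q3
  read 'R': q3 → q6
  read 'R': q6 → q4
  read 'L': q4 → q0
  end q0, rejected
w2:
  start at q4
  read 'R': q4 → q5
  read 'R': q5 → q2
  read 'R': q2 → q1
  read 'L': q1 → q5
  read 'R': q5 → q2
  read 'R': q2 → q1
  read 'R': q1 → q4
  read 'R': q4 → q5
  read 'L': q5 → q4
  read 'R': q4 → q5
  end q5, accepted
w3:
  start at q4
  read 'L': q4 → q0
  read 'R': q0 → q2
  read 'R': q2 → q1
  read 'L': q1 → q5
  read 'R': q5 → q2
  read 'L': q2 → q3
  read 'R': q3 → q6
  read 'R': q6 → q4
  read 'R': q4 → q5
  read 'L': q5 → q4
  read 'R': q4 → q5
  end q5, accepted

w2, w3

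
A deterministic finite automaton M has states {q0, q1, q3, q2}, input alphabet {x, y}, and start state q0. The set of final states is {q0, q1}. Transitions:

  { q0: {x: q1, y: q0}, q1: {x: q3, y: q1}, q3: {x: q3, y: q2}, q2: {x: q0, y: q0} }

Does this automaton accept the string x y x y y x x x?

No

Trace: q0 -x-> q1 -y-> q1 -x-> q3 -y-> q2 -y-> q0 -x-> q1 -x-> q3 -x-> q3
End state q3 is not accepting.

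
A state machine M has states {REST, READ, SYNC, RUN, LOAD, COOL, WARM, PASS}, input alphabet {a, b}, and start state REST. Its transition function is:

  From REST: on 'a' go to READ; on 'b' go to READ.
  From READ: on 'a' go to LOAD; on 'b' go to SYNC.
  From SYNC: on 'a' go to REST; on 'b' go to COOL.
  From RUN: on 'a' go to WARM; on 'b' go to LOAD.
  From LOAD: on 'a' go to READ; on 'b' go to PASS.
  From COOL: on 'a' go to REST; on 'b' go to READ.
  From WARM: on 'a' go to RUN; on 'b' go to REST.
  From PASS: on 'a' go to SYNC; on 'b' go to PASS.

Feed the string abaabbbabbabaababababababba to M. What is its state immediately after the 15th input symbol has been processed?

Trace: REST -a-> READ -b-> SYNC -a-> REST -a-> READ -b-> SYNC -b-> COOL -b-> READ -a-> LOAD -b-> PASS -b-> PASS -a-> SYNC -b-> COOL -a-> REST -a-> READ -b-> SYNC
After 15 symbols: SYNC.

SYNC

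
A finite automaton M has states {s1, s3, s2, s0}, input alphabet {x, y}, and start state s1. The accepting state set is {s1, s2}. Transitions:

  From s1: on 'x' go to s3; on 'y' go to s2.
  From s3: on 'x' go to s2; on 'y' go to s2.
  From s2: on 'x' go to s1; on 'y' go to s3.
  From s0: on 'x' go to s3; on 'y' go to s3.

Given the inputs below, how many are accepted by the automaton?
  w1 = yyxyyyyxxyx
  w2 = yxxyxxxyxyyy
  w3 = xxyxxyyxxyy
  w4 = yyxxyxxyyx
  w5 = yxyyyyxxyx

w1: s1 → s2 → s3 → s2 → s3 → s2 → s3 → s2 → s1 → s3 → s2 → s1  → end s1, accepted
w2: s1 → s2 → s1 → s3 → s2 → s1 → s3 → s2 → s3 → s2 → s3 → s2 → s3  → end s3, rejected
w3: s1 → s3 → s2 → s3 → s2 → s1 → s2 → s3 → s2 → s1 → s2 → s3  → end s3, rejected
w4: s1 → s2 → s3 → s2 → s1 → s2 → s1 → s3 → s2 → s3 → s2  → end s2, accepted
w5: s1 → s2 → s1 → s2 → s3 → s2 → s3 → s2 → s1 → s2 → s1  → end s1, accepted

3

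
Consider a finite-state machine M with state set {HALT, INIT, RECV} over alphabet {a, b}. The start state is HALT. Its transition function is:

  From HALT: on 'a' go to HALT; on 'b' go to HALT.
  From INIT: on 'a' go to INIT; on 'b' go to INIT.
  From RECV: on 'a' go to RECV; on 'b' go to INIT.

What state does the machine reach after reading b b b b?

HALT

HALT → HALT → HALT → HALT → HALT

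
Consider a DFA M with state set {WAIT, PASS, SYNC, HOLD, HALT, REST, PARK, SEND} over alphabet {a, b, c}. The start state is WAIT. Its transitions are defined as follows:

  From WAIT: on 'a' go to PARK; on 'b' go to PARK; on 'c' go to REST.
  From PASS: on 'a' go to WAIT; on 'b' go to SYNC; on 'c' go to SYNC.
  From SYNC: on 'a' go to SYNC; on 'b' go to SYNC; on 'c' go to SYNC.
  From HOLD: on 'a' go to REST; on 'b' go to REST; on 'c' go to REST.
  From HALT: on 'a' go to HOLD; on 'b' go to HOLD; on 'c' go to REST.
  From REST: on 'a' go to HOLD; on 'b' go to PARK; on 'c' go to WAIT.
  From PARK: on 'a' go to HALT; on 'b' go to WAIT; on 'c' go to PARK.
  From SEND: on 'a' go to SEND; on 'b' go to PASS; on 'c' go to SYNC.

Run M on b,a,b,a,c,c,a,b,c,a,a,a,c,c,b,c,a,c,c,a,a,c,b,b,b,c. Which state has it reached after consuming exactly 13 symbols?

REST

Trace: WAIT -b-> PARK -a-> HALT -b-> HOLD -a-> REST -c-> WAIT -c-> REST -a-> HOLD -b-> REST -c-> WAIT -a-> PARK -a-> HALT -a-> HOLD -c-> REST
After 13 symbols: REST.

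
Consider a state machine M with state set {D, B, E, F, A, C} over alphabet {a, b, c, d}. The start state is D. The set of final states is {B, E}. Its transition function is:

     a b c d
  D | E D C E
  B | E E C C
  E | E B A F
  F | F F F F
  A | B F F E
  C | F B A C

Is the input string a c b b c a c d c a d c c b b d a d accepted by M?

No

D → E → A → F → F → F → F → F → F → F → F → F → F → F → F → F → F → F → F
End state F is not accepting.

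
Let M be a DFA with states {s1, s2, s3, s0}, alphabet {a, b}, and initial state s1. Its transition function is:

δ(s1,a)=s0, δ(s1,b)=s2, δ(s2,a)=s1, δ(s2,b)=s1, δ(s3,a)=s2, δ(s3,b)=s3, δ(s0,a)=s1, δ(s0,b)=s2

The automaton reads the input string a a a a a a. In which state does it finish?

start at s1
read 'a': s1 → s0
read 'a': s0 → s1
read 'a': s1 → s0
read 'a': s0 → s1
read 'a': s1 → s0
read 'a': s0 → s1

s1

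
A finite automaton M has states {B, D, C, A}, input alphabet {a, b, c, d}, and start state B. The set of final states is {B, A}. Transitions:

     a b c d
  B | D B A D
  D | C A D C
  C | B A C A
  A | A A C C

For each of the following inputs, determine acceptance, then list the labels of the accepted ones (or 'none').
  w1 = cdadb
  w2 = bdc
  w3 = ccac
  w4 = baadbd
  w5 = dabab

w1: Trace: B -c-> A -d-> C -a-> B -d-> D -b-> A  → end A, accepted
w2: Trace: B -b-> B -d-> D -c-> D  → end D, rejected
w3: Trace: B -c-> A -c-> C -a-> B -c-> A  → end A, accepted
w4: Trace: B -b-> B -a-> D -a-> C -d-> A -b-> A -d-> C  → end C, rejected
w5: Trace: B -d-> D -a-> C -b-> A -a-> A -b-> A  → end A, accepted

w1, w3, w5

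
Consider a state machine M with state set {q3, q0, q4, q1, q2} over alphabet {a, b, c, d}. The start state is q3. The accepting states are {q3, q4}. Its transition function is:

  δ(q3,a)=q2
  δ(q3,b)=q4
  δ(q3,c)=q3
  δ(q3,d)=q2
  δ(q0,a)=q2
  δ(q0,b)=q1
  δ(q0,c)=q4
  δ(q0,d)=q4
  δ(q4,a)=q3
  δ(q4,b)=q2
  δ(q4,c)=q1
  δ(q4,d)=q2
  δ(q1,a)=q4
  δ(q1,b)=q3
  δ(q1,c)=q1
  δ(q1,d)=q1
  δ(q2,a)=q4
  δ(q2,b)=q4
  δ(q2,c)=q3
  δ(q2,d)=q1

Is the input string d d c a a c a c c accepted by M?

start at q3
read 'd': q3 → q2
read 'd': q2 → q1
read 'c': q1 → q1
read 'a': q1 → q4
read 'a': q4 → q3
read 'c': q3 → q3
read 'a': q3 → q2
read 'c': q2 → q3
read 'c': q3 → q3
End state q3 is accepting.

Yes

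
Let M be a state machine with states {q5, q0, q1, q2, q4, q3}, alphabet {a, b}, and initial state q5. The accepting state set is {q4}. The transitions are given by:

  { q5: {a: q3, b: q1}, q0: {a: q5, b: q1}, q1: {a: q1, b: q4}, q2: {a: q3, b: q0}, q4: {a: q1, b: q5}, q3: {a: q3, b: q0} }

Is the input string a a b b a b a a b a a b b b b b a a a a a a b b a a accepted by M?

q5 → q3 → q3 → q0 → q1 → q1 → q4 → q1 → q1 → q4 → q1 → q1 → q4 → q5 → q1 → q4 → q5 → q3 → q3 → q3 → q3 → q3 → q3 → q0 → q1 → q1 → q1
End state q1 is not accepting.

No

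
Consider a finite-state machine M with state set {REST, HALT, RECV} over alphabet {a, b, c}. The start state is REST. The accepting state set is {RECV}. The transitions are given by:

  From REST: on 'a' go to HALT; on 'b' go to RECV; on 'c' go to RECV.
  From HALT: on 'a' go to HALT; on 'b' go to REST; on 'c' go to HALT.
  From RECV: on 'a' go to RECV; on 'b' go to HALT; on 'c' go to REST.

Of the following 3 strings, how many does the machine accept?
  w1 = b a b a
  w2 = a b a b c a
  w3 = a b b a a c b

2

w1: REST → RECV → RECV → HALT → HALT  → end HALT, rejected
w2: REST → HALT → REST → HALT → REST → RECV → RECV  → end RECV, accepted
w3: REST → HALT → REST → RECV → RECV → RECV → REST → RECV  → end RECV, accepted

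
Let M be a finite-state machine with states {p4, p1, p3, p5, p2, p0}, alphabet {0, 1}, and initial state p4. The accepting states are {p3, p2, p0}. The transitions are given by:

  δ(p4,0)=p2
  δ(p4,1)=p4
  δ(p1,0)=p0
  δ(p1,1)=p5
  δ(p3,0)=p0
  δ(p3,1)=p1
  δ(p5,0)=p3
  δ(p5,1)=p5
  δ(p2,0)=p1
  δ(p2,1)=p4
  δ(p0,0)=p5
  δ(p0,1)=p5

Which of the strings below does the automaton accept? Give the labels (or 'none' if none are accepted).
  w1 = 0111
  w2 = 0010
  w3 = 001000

w1: Trace: p4 -0-> p2 -1-> p4 -1-> p4 -1-> p4  → end p4, rejected
w2: Trace: p4 -0-> p2 -0-> p1 -1-> p5 -0-> p3  → end p3, accepted
w3: Trace: p4 -0-> p2 -0-> p1 -1-> p5 -0-> p3 -0-> p0 -0-> p5  → end p5, rejected

w2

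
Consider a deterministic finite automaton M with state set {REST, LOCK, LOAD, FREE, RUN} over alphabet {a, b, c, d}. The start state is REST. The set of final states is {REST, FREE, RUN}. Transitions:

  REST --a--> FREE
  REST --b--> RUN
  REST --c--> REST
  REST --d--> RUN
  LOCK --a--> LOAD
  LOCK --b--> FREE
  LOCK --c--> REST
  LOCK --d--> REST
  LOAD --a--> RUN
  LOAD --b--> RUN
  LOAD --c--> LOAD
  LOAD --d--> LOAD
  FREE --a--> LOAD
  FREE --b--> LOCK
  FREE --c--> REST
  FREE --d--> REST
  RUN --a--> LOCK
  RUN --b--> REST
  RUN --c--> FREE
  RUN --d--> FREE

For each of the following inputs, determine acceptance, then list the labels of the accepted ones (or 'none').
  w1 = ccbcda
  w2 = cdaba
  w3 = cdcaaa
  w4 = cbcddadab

w1

w1: Trace: REST -c-> REST -c-> REST -b-> RUN -c-> FREE -d-> REST -a-> FREE  → end FREE, accepted
w2: Trace: REST -c-> REST -d-> RUN -a-> LOCK -b-> FREE -a-> LOAD  → end LOAD, rejected
w3: Trace: REST -c-> REST -d-> RUN -c-> FREE -a-> LOAD -a-> RUN -a-> LOCK  → end LOCK, rejected
w4: Trace: REST -c-> REST -b-> RUN -c-> FREE -d-> REST -d-> RUN -a-> LOCK -d-> REST -a-> FREE -b-> LOCK  → end LOCK, rejected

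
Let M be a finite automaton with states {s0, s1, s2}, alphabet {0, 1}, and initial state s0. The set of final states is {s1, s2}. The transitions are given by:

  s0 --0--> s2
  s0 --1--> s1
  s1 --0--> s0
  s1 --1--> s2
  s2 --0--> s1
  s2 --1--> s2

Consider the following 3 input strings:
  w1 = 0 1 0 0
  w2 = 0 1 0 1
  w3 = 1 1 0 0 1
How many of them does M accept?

w1: s0 → s2 → s2 → s1 → s0  → end s0, rejected
w2: s0 → s2 → s2 → s1 → s2  → end s2, accepted
w3: s0 → s1 → s2 → s1 → s0 → s1  → end s1, accepted

2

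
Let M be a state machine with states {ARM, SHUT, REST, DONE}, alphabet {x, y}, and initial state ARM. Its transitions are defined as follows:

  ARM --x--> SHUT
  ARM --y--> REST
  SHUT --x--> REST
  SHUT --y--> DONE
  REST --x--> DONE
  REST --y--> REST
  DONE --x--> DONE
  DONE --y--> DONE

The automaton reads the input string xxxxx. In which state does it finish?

DONE

start at ARM
read 'x': ARM → SHUT
read 'x': SHUT → REST
read 'x': REST → DONE
read 'x': DONE → DONE
read 'x': DONE → DONE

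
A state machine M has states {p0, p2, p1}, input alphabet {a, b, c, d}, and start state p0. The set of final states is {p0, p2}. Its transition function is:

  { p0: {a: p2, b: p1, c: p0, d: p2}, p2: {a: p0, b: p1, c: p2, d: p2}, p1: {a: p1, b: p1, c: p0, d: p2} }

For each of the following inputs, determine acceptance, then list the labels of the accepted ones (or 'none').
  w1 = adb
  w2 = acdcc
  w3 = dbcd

w2, w3

w1:
  start at p0
  read 'a': p0 → p2
  read 'd': p2 → p2
  read 'b': p2 → p1
  end p1, rejected
w2:
  start at p0
  read 'a': p0 → p2
  read 'c': p2 → p2
  read 'd': p2 → p2
  read 'c': p2 → p2
  read 'c': p2 → p2
  end p2, accepted
w3:
  start at p0
  read 'd': p0 → p2
  read 'b': p2 → p1
  read 'c': p1 → p0
  read 'd': p0 → p2
  end p2, accepted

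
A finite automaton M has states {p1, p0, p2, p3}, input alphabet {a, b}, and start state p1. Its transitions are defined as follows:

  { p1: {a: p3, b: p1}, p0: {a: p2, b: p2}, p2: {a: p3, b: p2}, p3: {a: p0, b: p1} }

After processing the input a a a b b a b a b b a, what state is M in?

Trace: p1 -a-> p3 -a-> p0 -a-> p2 -b-> p2 -b-> p2 -a-> p3 -b-> p1 -a-> p3 -b-> p1 -b-> p1 -a-> p3

p3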